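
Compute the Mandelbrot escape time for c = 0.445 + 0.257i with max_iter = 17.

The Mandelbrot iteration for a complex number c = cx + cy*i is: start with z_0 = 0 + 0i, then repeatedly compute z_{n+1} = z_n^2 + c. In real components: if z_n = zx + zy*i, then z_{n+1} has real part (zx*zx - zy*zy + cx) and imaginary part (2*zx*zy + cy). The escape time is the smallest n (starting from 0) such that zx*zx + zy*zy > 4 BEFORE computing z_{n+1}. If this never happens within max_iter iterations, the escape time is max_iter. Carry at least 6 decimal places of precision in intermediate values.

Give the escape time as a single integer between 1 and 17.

Answer: 8

Derivation:
z_0 = 0 + 0i, c = 0.4450 + 0.2570i
Iter 1: z = 0.4450 + 0.2570i, |z|^2 = 0.2641
Iter 2: z = 0.5770 + 0.4857i, |z|^2 = 0.5688
Iter 3: z = 0.5420 + 0.8175i, |z|^2 = 0.9621
Iter 4: z = 0.0704 + 1.1431i, |z|^2 = 1.3117
Iter 5: z = -0.8568 + 0.4180i, |z|^2 = 0.9088
Iter 6: z = 1.0044 + -0.4592i, |z|^2 = 1.2197
Iter 7: z = 1.2429 + -0.6655i, |z|^2 = 1.9876
Iter 8: z = 1.5469 + -1.3972i, |z|^2 = 4.3451
Escaped at iteration 8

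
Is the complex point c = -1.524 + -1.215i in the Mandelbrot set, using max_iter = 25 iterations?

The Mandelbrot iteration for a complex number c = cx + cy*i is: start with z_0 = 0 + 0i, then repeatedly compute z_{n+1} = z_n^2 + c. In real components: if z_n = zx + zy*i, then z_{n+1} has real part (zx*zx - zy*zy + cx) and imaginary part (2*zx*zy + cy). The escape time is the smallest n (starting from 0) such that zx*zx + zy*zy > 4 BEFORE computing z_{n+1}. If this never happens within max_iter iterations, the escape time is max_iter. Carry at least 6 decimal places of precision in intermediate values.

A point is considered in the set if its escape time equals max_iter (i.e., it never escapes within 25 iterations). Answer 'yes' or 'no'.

z_0 = 0 + 0i, c = -1.5240 + -1.2150i
Iter 1: z = -1.5240 + -1.2150i, |z|^2 = 3.7988
Iter 2: z = -0.6776 + 2.4883i, |z|^2 = 6.6509
Escaped at iteration 2

Answer: no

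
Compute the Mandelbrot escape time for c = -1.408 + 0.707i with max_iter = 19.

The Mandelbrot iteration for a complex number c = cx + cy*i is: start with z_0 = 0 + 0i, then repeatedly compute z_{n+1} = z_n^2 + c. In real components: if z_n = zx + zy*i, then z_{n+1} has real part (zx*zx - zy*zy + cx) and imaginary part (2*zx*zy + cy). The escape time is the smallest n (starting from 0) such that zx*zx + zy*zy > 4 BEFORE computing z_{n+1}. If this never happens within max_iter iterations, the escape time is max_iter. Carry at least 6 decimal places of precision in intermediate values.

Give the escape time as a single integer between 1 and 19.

z_0 = 0 + 0i, c = -1.4080 + 0.7070i
Iter 1: z = -1.4080 + 0.7070i, |z|^2 = 2.4823
Iter 2: z = 0.0746 + -1.2839i, |z|^2 = 1.6540
Iter 3: z = -3.0509 + 0.5154i, |z|^2 = 9.5734
Escaped at iteration 3

Answer: 3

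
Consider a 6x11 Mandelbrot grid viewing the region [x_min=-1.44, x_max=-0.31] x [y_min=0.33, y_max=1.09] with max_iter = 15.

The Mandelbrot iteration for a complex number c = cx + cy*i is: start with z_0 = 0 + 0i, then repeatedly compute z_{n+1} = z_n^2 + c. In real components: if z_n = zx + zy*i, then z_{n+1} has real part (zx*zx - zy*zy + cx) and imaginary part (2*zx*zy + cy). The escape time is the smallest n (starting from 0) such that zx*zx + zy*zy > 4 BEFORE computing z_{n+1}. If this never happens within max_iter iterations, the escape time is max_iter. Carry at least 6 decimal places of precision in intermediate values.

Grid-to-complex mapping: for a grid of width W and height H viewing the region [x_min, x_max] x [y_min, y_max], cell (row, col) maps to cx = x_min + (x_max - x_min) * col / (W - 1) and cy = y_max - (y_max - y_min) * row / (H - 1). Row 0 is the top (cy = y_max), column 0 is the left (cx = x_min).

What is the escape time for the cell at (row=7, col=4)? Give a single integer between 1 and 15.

Answer: 15

Derivation:
z_0 = 0 + 0i, c = -0.5360 + 0.5580i
Iter 1: z = -0.5360 + 0.5580i, |z|^2 = 0.5987
Iter 2: z = -0.5601 + -0.0402i, |z|^2 = 0.3153
Iter 3: z = -0.2239 + 0.6030i, |z|^2 = 0.4138
Iter 4: z = -0.8495 + 0.2879i, |z|^2 = 0.8045
Iter 5: z = 0.1027 + 0.0688i, |z|^2 = 0.0153
Iter 6: z = -0.5302 + 0.5721i, |z|^2 = 0.6084
Iter 7: z = -0.5822 + -0.0487i, |z|^2 = 0.3414
Iter 8: z = -0.1994 + 0.6147i, |z|^2 = 0.4176
Iter 9: z = -0.8741 + 0.3129i, |z|^2 = 0.8619
Iter 10: z = 0.1301 + 0.0110i, |z|^2 = 0.0171
Iter 11: z = -0.5192 + 0.5609i, |z|^2 = 0.5841
Iter 12: z = -0.5810 + -0.0244i, |z|^2 = 0.3382
Iter 13: z = -0.1990 + 0.5863i, |z|^2 = 0.3834
Iter 14: z = -0.8402 + 0.3246i, |z|^2 = 0.8113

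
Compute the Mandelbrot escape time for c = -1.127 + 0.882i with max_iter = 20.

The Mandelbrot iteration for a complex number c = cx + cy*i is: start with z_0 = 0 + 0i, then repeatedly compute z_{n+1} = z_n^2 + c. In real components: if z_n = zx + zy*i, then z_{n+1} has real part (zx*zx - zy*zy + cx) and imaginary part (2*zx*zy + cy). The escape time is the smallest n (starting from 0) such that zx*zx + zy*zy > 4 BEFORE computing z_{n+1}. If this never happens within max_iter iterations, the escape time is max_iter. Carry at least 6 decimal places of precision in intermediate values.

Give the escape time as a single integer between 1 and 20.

Answer: 3

Derivation:
z_0 = 0 + 0i, c = -1.1270 + 0.8820i
Iter 1: z = -1.1270 + 0.8820i, |z|^2 = 2.0481
Iter 2: z = -0.6348 + -1.1060i, |z|^2 = 1.6263
Iter 3: z = -1.9473 + 2.2862i, |z|^2 = 9.0188
Escaped at iteration 3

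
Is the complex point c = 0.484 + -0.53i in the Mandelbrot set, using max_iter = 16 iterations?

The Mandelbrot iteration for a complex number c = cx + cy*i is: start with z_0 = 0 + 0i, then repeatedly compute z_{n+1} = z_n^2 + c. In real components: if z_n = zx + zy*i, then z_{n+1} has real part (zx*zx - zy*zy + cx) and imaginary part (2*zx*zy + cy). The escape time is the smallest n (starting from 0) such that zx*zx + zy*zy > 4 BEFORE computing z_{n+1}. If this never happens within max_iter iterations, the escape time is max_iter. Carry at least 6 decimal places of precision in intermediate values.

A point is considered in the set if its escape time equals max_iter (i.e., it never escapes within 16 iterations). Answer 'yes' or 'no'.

Answer: no

Derivation:
z_0 = 0 + 0i, c = 0.4840 + -0.5300i
Iter 1: z = 0.4840 + -0.5300i, |z|^2 = 0.5152
Iter 2: z = 0.4374 + -1.0430i, |z|^2 = 1.2792
Iter 3: z = -0.4127 + -1.4424i, |z|^2 = 2.2507
Iter 4: z = -1.4261 + 0.6604i, |z|^2 = 2.4699
Iter 5: z = 2.0817 + -2.4136i, |z|^2 = 10.1589
Escaped at iteration 5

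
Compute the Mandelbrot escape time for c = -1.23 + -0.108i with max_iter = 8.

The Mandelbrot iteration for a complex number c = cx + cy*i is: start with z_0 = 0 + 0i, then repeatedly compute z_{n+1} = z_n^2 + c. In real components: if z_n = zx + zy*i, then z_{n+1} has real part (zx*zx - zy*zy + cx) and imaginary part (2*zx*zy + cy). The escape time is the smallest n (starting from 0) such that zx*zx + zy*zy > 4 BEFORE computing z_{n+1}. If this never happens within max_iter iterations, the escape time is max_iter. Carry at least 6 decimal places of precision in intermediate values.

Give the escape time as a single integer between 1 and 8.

Answer: 8

Derivation:
z_0 = 0 + 0i, c = -1.2300 + -0.1080i
Iter 1: z = -1.2300 + -0.1080i, |z|^2 = 1.5246
Iter 2: z = 0.2712 + 0.1577i, |z|^2 = 0.0984
Iter 3: z = -1.1813 + -0.0225i, |z|^2 = 1.3960
Iter 4: z = 0.1650 + -0.0549i, |z|^2 = 0.0302
Iter 5: z = -1.2058 + -0.1261i, |z|^2 = 1.4699
Iter 6: z = 0.2081 + 0.1962i, |z|^2 = 0.0818
Iter 7: z = -1.2252 + -0.0264i, |z|^2 = 1.5018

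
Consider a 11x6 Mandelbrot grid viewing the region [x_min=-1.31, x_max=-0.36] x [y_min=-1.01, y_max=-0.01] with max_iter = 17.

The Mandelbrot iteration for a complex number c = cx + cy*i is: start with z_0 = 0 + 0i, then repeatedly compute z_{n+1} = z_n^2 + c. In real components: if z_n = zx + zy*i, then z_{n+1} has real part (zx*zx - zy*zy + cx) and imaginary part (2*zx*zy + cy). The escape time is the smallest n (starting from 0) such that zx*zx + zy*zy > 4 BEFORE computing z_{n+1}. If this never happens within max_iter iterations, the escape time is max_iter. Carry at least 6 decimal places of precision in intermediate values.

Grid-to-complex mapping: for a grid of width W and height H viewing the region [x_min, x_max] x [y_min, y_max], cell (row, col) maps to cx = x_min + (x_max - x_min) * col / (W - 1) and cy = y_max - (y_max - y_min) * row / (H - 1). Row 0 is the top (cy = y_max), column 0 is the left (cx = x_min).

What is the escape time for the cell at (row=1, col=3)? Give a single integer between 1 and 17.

Answer: 17

Derivation:
z_0 = 0 + 0i, c = -1.0250 + -0.2100i
Iter 1: z = -1.0250 + -0.2100i, |z|^2 = 1.0947
Iter 2: z = -0.0185 + 0.2205i, |z|^2 = 0.0490
Iter 3: z = -1.0733 + -0.2181i, |z|^2 = 1.1995
Iter 4: z = 0.0793 + 0.2583i, |z|^2 = 0.0730
Iter 5: z = -1.0854 + -0.1690i, |z|^2 = 1.2067
Iter 6: z = 0.1245 + 0.1569i, |z|^2 = 0.0401
Iter 7: z = -1.0341 + -0.1709i, |z|^2 = 1.0986
Iter 8: z = 0.0152 + 0.1435i, |z|^2 = 0.0208
Iter 9: z = -1.0454 + -0.2056i, |z|^2 = 1.1351
Iter 10: z = 0.0255 + 0.2199i, |z|^2 = 0.0490
Iter 11: z = -1.0727 + -0.1988i, |z|^2 = 1.1903
Iter 12: z = 0.0862 + 0.2165i, |z|^2 = 0.0543
Iter 13: z = -1.0644 + -0.1727i, |z|^2 = 1.1628
Iter 14: z = 0.0782 + 0.1576i, |z|^2 = 0.0309
Iter 15: z = -1.0437 + -0.1854i, |z|^2 = 1.1237
Iter 16: z = 0.0300 + 0.1769i, |z|^2 = 0.0322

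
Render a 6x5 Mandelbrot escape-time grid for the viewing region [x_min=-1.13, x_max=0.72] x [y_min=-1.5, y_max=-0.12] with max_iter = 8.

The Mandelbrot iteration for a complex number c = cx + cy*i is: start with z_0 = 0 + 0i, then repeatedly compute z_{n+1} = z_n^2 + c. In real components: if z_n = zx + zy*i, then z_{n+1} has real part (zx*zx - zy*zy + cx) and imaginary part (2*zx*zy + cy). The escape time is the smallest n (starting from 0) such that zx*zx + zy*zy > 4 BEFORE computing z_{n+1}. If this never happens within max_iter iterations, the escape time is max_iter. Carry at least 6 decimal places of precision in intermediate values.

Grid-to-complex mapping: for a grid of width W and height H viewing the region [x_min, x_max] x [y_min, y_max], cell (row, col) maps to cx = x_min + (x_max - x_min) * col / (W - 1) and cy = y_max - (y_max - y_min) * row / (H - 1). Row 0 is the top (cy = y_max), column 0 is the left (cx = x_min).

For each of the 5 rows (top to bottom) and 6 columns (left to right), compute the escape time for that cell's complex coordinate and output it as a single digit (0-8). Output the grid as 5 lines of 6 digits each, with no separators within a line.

Answer: 888883
578883
346842
333422
222222

Derivation:
(row=0, col=0): c = -1.1300 + -0.1200i → escape time 8
(row=0, col=1): c = -0.7600 + -0.1200i → escape time 8
(row=0, col=2): c = -0.3900 + -0.1200i → escape time 8
(row=0, col=3): c = -0.0200 + -0.1200i → escape time 8
(row=0, col=4): c = 0.3500 + -0.1200i → escape time 8
(row=0, col=5): c = 0.7200 + -0.1200i → escape time 3
(row=1, col=0): c = -1.1300 + -0.4650i → escape time 5
(row=1, col=1): c = -0.7600 + -0.4650i → escape time 7
(row=1, col=2): c = -0.3900 + -0.4650i → escape time 8
(row=1, col=3): c = -0.0200 + -0.4650i → escape time 8
(row=1, col=4): c = 0.3500 + -0.4650i → escape time 8
(row=1, col=5): c = 0.7200 + -0.4650i → escape time 3
(row=2, col=0): c = -1.1300 + -0.8100i → escape time 3
(row=2, col=1): c = -0.7600 + -0.8100i → escape time 4
(row=2, col=2): c = -0.3900 + -0.8100i → escape time 6
(row=2, col=3): c = -0.0200 + -0.8100i → escape time 8
(row=2, col=4): c = 0.3500 + -0.8100i → escape time 4
(row=2, col=5): c = 0.7200 + -0.8100i → escape time 2
(row=3, col=0): c = -1.1300 + -1.1550i → escape time 3
(row=3, col=1): c = -0.7600 + -1.1550i → escape time 3
(row=3, col=2): c = -0.3900 + -1.1550i → escape time 3
(row=3, col=3): c = -0.0200 + -1.1550i → escape time 4
(row=3, col=4): c = 0.3500 + -1.1550i → escape time 2
(row=3, col=5): c = 0.7200 + -1.1550i → escape time 2
(row=4, col=0): c = -1.1300 + -1.5000i → escape time 2
(row=4, col=1): c = -0.7600 + -1.5000i → escape time 2
(row=4, col=2): c = -0.3900 + -1.5000i → escape time 2
(row=4, col=3): c = -0.0200 + -1.5000i → escape time 2
(row=4, col=4): c = 0.3500 + -1.5000i → escape time 2
(row=4, col=5): c = 0.7200 + -1.5000i → escape time 2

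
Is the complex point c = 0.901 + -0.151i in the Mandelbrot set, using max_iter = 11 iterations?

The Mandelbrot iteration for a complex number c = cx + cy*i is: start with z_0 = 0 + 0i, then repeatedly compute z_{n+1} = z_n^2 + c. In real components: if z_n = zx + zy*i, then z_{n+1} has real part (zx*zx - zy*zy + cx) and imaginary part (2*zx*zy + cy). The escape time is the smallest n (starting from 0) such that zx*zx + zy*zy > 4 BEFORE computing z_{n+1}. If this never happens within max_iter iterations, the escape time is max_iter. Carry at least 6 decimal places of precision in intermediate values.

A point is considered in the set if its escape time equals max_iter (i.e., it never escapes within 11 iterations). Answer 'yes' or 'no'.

Answer: no

Derivation:
z_0 = 0 + 0i, c = 0.9010 + -0.1510i
Iter 1: z = 0.9010 + -0.1510i, |z|^2 = 0.8346
Iter 2: z = 1.6900 + -0.4231i, |z|^2 = 3.0351
Iter 3: z = 3.5781 + -1.5811i, |z|^2 = 15.3025
Escaped at iteration 3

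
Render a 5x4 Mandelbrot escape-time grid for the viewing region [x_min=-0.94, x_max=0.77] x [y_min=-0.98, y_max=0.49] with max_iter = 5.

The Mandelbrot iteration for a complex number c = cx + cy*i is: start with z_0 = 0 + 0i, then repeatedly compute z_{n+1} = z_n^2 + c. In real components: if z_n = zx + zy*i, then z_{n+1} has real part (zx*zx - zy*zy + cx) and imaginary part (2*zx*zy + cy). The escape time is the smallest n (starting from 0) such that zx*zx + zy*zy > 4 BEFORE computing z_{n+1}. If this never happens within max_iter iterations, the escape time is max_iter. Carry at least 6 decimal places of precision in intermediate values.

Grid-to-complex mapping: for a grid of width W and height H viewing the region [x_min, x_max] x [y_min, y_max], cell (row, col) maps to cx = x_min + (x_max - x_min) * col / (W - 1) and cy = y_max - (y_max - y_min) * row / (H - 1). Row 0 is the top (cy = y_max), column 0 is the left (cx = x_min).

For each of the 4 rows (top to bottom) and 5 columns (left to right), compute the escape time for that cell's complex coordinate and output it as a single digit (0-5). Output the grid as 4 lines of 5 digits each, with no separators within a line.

(row=0, col=0): c = -0.9400 + 0.4900i → escape time 5
(row=0, col=1): c = -0.5125 + 0.4900i → escape time 5
(row=0, col=2): c = -0.0850 + 0.4900i → escape time 5
(row=0, col=3): c = 0.3425 + 0.4900i → escape time 5
(row=0, col=4): c = 0.7700 + 0.4900i → escape time 3
(row=1, col=0): c = -0.9400 + 0.0000i → escape time 5
(row=1, col=1): c = -0.5125 + 0.0000i → escape time 5
(row=1, col=2): c = -0.0850 + 0.0000i → escape time 5
(row=1, col=3): c = 0.3425 + 0.0000i → escape time 5
(row=1, col=4): c = 0.7700 + 0.0000i → escape time 3
(row=2, col=0): c = -0.9400 + -0.4900i → escape time 5
(row=2, col=1): c = -0.5125 + -0.4900i → escape time 5
(row=2, col=2): c = -0.0850 + -0.4900i → escape time 5
(row=2, col=3): c = 0.3425 + -0.4900i → escape time 5
(row=2, col=4): c = 0.7700 + -0.4900i → escape time 3
(row=3, col=0): c = -0.9400 + -0.9800i → escape time 3
(row=3, col=1): c = -0.5125 + -0.9800i → escape time 4
(row=3, col=2): c = -0.0850 + -0.9800i → escape time 5
(row=3, col=3): c = 0.3425 + -0.9800i → escape time 3
(row=3, col=4): c = 0.7700 + -0.9800i → escape time 2

Answer: 55553
55553
55553
34532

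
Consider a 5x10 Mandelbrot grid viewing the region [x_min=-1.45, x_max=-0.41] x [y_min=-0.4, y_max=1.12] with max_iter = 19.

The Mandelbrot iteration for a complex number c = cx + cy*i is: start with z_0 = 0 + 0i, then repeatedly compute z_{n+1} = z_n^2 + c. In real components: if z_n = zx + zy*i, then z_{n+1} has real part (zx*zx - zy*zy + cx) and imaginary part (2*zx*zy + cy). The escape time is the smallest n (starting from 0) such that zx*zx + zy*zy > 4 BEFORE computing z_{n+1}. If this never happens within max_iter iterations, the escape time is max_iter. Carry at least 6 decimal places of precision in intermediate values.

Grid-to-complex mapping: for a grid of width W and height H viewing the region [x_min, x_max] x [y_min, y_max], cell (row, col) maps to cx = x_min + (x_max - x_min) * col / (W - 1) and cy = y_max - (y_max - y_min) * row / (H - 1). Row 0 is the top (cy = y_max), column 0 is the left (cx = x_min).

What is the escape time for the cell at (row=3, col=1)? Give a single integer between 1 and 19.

z_0 = 0 + 0i, c = -1.1900 + 0.6133i
Iter 1: z = -1.1900 + 0.6133i, |z|^2 = 1.7923
Iter 2: z = -0.1501 + -0.8464i, |z|^2 = 0.7389
Iter 3: z = -1.8839 + 0.8674i, |z|^2 = 4.3013
Escaped at iteration 3

Answer: 3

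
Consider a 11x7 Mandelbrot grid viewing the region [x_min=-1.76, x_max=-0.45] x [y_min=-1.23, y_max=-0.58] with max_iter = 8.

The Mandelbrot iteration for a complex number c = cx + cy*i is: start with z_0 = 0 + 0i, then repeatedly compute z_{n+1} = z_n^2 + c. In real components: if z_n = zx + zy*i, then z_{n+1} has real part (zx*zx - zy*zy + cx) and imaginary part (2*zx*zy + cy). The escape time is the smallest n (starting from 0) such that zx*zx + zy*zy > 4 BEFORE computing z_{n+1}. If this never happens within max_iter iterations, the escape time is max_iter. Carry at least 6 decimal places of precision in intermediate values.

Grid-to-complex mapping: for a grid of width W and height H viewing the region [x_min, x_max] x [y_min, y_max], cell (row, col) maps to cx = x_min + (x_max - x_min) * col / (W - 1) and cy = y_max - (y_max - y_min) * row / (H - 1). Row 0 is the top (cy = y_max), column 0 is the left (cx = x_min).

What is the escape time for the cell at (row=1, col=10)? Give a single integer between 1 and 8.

z_0 = 0 + 0i, c = -0.4500 + -0.6883i
Iter 1: z = -0.4500 + -0.6883i, |z|^2 = 0.6763
Iter 2: z = -0.7213 + -0.0688i, |z|^2 = 0.5250
Iter 3: z = 0.0655 + -0.5890i, |z|^2 = 0.3513
Iter 4: z = -0.7927 + -0.7655i, |z|^2 = 1.2144
Iter 5: z = -0.4077 + 0.5253i, |z|^2 = 0.4422
Iter 6: z = -0.5597 + -1.1167i, |z|^2 = 1.5603
Iter 7: z = -1.3838 + 0.5617i, |z|^2 = 2.2303

Answer: 8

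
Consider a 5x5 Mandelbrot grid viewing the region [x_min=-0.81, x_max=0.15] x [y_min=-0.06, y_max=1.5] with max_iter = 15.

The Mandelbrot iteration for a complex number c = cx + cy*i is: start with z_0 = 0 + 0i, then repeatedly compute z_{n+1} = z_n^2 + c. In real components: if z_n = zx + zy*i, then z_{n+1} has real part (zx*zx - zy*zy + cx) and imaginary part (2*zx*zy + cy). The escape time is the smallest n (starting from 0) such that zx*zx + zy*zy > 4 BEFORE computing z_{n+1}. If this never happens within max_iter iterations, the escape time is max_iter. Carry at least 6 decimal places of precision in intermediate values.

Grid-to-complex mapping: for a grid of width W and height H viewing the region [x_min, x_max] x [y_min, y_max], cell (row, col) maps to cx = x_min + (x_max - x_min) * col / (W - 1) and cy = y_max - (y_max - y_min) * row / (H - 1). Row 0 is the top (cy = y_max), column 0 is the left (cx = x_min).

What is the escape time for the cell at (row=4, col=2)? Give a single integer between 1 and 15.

Answer: 15

Derivation:
z_0 = 0 + 0i, c = -0.3300 + -0.0600i
Iter 1: z = -0.3300 + -0.0600i, |z|^2 = 0.1125
Iter 2: z = -0.2247 + -0.0204i, |z|^2 = 0.0509
Iter 3: z = -0.2799 + -0.0508i, |z|^2 = 0.0809
Iter 4: z = -0.2542 + -0.0315i, |z|^2 = 0.0656
Iter 5: z = -0.2664 + -0.0440i, |z|^2 = 0.0729
Iter 6: z = -0.2610 + -0.0366i, |z|^2 = 0.0695
Iter 7: z = -0.2632 + -0.0409i, |z|^2 = 0.0710
Iter 8: z = -0.2624 + -0.0385i, |z|^2 = 0.0703
Iter 9: z = -0.2626 + -0.0398i, |z|^2 = 0.0706
Iter 10: z = -0.2626 + -0.0391i, |z|^2 = 0.0705
Iter 11: z = -0.2626 + -0.0395i, |z|^2 = 0.0705
Iter 12: z = -0.2626 + -0.0393i, |z|^2 = 0.0705
Iter 13: z = -0.2626 + -0.0394i, |z|^2 = 0.0705
Iter 14: z = -0.2626 + -0.0393i, |z|^2 = 0.0705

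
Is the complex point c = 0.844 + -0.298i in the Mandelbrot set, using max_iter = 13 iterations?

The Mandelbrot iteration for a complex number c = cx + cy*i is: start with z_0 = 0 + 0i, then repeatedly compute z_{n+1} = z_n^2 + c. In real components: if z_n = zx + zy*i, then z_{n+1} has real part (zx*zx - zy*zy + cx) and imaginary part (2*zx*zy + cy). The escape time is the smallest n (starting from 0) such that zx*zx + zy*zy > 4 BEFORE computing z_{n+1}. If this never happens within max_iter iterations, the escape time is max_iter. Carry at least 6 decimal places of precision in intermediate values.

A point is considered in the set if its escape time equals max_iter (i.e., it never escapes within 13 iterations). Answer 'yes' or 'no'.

Answer: no

Derivation:
z_0 = 0 + 0i, c = 0.8440 + -0.2980i
Iter 1: z = 0.8440 + -0.2980i, |z|^2 = 0.8011
Iter 2: z = 1.4675 + -0.8010i, |z|^2 = 2.7953
Iter 3: z = 2.3560 + -2.6491i, |z|^2 = 12.5683
Escaped at iteration 3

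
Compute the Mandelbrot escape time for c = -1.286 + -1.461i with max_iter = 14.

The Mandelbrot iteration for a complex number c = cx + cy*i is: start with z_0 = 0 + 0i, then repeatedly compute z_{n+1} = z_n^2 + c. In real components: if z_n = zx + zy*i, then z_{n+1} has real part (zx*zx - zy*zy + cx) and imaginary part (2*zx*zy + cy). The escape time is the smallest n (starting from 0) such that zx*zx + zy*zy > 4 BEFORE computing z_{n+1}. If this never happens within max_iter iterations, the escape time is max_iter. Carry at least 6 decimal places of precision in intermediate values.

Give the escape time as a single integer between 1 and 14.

Answer: 2

Derivation:
z_0 = 0 + 0i, c = -1.2860 + -1.4610i
Iter 1: z = -1.2860 + -1.4610i, |z|^2 = 3.7883
Iter 2: z = -1.7667 + 2.2967i, |z|^2 = 8.3961
Escaped at iteration 2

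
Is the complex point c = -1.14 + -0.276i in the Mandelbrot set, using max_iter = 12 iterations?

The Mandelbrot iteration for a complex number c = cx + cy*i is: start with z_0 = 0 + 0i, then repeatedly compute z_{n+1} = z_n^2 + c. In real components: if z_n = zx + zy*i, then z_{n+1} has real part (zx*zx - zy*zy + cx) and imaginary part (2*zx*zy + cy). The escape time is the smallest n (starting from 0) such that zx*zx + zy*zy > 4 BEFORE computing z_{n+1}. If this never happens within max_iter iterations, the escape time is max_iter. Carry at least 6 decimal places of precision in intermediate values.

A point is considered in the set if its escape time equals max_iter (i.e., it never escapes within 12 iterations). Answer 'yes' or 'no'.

Answer: yes

Derivation:
z_0 = 0 + 0i, c = -1.1400 + -0.2760i
Iter 1: z = -1.1400 + -0.2760i, |z|^2 = 1.3758
Iter 2: z = 0.0834 + 0.3533i, |z|^2 = 0.1318
Iter 3: z = -1.2578 + -0.2171i, |z|^2 = 1.6293
Iter 4: z = 0.3951 + 0.2700i, |z|^2 = 0.2290
Iter 5: z = -1.0568 + -0.0626i, |z|^2 = 1.1208
Iter 6: z = -0.0270 + -0.1436i, |z|^2 = 0.0214
Iter 7: z = -1.1599 + -0.2682i, |z|^2 = 1.4173
Iter 8: z = 0.1334 + 0.3463i, |z|^2 = 0.1377
Iter 9: z = -1.2421 + -0.1836i, |z|^2 = 1.5765
Iter 10: z = 0.3691 + 0.1801i, |z|^2 = 0.1687
Iter 11: z = -1.0362 + -0.1430i, |z|^2 = 1.0941
Did not escape in 12 iterations → in set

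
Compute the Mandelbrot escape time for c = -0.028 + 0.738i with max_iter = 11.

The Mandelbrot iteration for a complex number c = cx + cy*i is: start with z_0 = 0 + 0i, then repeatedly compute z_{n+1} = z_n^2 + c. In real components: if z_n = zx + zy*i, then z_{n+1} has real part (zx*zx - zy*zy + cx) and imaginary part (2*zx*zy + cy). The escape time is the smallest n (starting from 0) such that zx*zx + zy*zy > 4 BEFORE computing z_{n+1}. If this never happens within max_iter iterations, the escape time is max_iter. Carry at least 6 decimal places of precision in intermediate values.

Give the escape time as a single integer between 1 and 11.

z_0 = 0 + 0i, c = -0.0280 + 0.7380i
Iter 1: z = -0.0280 + 0.7380i, |z|^2 = 0.5454
Iter 2: z = -0.5719 + 0.6967i, |z|^2 = 0.8124
Iter 3: z = -0.1863 + -0.0588i, |z|^2 = 0.0382
Iter 4: z = 0.0033 + 0.7599i, |z|^2 = 0.5775
Iter 5: z = -0.6055 + 0.7430i, |z|^2 = 0.9186
Iter 6: z = -0.2134 + -0.1617i, |z|^2 = 0.0717
Iter 7: z = -0.0086 + 0.8070i, |z|^2 = 0.6513
Iter 8: z = -0.6792 + 0.7241i, |z|^2 = 0.9856
Iter 9: z = -0.0911 + -0.2456i, |z|^2 = 0.0686
Iter 10: z = -0.0800 + 0.7828i, |z|^2 = 0.6191

Answer: 11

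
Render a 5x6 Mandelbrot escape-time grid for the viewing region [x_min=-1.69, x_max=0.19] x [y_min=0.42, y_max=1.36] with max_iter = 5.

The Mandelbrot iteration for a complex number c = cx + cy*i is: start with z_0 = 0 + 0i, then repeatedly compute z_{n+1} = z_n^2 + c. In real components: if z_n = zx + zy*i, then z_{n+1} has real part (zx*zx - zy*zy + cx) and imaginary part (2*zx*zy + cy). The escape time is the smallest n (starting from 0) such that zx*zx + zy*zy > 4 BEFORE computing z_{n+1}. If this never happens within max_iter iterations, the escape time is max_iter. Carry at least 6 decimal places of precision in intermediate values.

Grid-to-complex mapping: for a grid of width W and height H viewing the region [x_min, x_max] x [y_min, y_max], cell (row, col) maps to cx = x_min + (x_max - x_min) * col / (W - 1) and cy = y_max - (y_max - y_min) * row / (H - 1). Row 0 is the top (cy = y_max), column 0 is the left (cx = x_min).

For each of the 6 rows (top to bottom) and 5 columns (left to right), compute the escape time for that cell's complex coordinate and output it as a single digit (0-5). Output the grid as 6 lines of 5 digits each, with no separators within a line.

Answer: 12222
12343
23354
33455
33555
35555

Derivation:
(row=0, col=0): c = -1.6900 + 1.3600i → escape time 1
(row=0, col=1): c = -1.2200 + 1.3600i → escape time 2
(row=0, col=2): c = -0.7500 + 1.3600i → escape time 2
(row=0, col=3): c = -0.2800 + 1.3600i → escape time 2
(row=0, col=4): c = 0.1900 + 1.3600i → escape time 2
(row=1, col=0): c = -1.6900 + 1.1720i → escape time 1
(row=1, col=1): c = -1.2200 + 1.1720i → escape time 2
(row=1, col=2): c = -0.7500 + 1.1720i → escape time 3
(row=1, col=3): c = -0.2800 + 1.1720i → escape time 4
(row=1, col=4): c = 0.1900 + 1.1720i → escape time 3
(row=2, col=0): c = -1.6900 + 0.9840i → escape time 2
(row=2, col=1): c = -1.2200 + 0.9840i → escape time 3
(row=2, col=2): c = -0.7500 + 0.9840i → escape time 3
(row=2, col=3): c = -0.2800 + 0.9840i → escape time 5
(row=2, col=4): c = 0.1900 + 0.9840i → escape time 4
(row=3, col=0): c = -1.6900 + 0.7960i → escape time 3
(row=3, col=1): c = -1.2200 + 0.7960i → escape time 3
(row=3, col=2): c = -0.7500 + 0.7960i → escape time 4
(row=3, col=3): c = -0.2800 + 0.7960i → escape time 5
(row=3, col=4): c = 0.1900 + 0.7960i → escape time 5
(row=4, col=0): c = -1.6900 + 0.6080i → escape time 3
(row=4, col=1): c = -1.2200 + 0.6080i → escape time 3
(row=4, col=2): c = -0.7500 + 0.6080i → escape time 5
(row=4, col=3): c = -0.2800 + 0.6080i → escape time 5
(row=4, col=4): c = 0.1900 + 0.6080i → escape time 5
(row=5, col=0): c = -1.6900 + 0.4200i → escape time 3
(row=5, col=1): c = -1.2200 + 0.4200i → escape time 5
(row=5, col=2): c = -0.7500 + 0.4200i → escape time 5
(row=5, col=3): c = -0.2800 + 0.4200i → escape time 5
(row=5, col=4): c = 0.1900 + 0.4200i → escape time 5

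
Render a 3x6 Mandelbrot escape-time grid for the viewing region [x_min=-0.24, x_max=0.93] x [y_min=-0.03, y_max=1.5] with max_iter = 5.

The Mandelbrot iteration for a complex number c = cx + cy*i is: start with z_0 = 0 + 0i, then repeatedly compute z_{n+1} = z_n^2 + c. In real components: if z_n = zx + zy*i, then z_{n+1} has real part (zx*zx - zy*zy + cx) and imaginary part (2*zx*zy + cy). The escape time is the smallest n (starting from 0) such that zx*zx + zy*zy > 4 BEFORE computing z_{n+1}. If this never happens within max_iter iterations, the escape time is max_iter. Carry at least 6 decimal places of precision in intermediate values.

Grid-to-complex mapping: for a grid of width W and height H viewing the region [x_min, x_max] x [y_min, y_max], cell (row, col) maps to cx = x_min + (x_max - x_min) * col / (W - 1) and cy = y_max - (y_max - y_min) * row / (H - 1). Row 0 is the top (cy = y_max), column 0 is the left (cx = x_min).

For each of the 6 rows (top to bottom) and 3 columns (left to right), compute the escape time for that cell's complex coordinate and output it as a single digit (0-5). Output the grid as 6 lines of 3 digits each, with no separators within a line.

Answer: 222
322
542
552
553
553

Derivation:
(row=0, col=0): c = -0.2400 + 1.5000i → escape time 2
(row=0, col=1): c = 0.3450 + 1.5000i → escape time 2
(row=0, col=2): c = 0.9300 + 1.5000i → escape time 2
(row=1, col=0): c = -0.2400 + 1.1940i → escape time 3
(row=1, col=1): c = 0.3450 + 1.1940i → escape time 2
(row=1, col=2): c = 0.9300 + 1.1940i → escape time 2
(row=2, col=0): c = -0.2400 + 0.8880i → escape time 5
(row=2, col=1): c = 0.3450 + 0.8880i → escape time 4
(row=2, col=2): c = 0.9300 + 0.8880i → escape time 2
(row=3, col=0): c = -0.2400 + 0.5820i → escape time 5
(row=3, col=1): c = 0.3450 + 0.5820i → escape time 5
(row=3, col=2): c = 0.9300 + 0.5820i → escape time 2
(row=4, col=0): c = -0.2400 + 0.2760i → escape time 5
(row=4, col=1): c = 0.3450 + 0.2760i → escape time 5
(row=4, col=2): c = 0.9300 + 0.2760i → escape time 3
(row=5, col=0): c = -0.2400 + -0.0300i → escape time 5
(row=5, col=1): c = 0.3450 + -0.0300i → escape time 5
(row=5, col=2): c = 0.9300 + -0.0300i → escape time 3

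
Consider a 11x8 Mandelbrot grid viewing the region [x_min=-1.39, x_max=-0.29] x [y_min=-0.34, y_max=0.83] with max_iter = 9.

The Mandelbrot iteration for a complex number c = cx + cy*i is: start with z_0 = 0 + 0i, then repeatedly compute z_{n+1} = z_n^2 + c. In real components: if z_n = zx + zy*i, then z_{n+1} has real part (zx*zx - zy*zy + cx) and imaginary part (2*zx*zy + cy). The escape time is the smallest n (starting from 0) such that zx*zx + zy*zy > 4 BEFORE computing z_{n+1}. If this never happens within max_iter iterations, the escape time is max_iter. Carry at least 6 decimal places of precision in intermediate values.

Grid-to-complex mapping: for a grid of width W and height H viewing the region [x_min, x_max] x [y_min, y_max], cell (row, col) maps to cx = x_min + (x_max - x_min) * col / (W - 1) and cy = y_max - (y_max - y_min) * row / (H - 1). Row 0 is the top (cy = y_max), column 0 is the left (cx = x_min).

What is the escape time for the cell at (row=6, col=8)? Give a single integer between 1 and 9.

z_0 = 0 + 0i, c = -0.5100 + -0.1729i
Iter 1: z = -0.5100 + -0.1729i, |z|^2 = 0.2900
Iter 2: z = -0.2798 + 0.0035i, |z|^2 = 0.0783
Iter 3: z = -0.4317 + -0.1748i, |z|^2 = 0.2169
Iter 4: z = -0.3542 + -0.0219i, |z|^2 = 0.1259
Iter 5: z = -0.3851 + -0.1573i, |z|^2 = 0.1730
Iter 6: z = -0.3865 + -0.0517i, |z|^2 = 0.1520
Iter 7: z = -0.3633 + -0.1329i, |z|^2 = 0.1496
Iter 8: z = -0.3957 + -0.0763i, |z|^2 = 0.1624

Answer: 9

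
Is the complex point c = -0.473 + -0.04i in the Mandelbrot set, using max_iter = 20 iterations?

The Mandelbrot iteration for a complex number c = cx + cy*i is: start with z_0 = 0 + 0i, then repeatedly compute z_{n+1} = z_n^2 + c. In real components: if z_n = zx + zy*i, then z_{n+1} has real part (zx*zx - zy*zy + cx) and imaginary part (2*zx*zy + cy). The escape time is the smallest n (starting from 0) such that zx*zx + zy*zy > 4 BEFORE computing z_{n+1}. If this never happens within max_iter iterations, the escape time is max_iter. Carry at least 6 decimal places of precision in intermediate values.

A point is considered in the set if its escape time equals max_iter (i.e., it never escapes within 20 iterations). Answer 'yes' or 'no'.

z_0 = 0 + 0i, c = -0.4730 + -0.0400i
Iter 1: z = -0.4730 + -0.0400i, |z|^2 = 0.2253
Iter 2: z = -0.2509 + -0.0022i, |z|^2 = 0.0629
Iter 3: z = -0.4101 + -0.0389i, |z|^2 = 0.1697
Iter 4: z = -0.3064 + -0.0081i, |z|^2 = 0.0939
Iter 5: z = -0.3792 + -0.0350i, |z|^2 = 0.1450
Iter 6: z = -0.3304 + -0.0134i, |z|^2 = 0.1094
Iter 7: z = -0.3640 + -0.0311i, |z|^2 = 0.1335
Iter 8: z = -0.3415 + -0.0173i, |z|^2 = 0.1169
Iter 9: z = -0.3567 + -0.0282i, |z|^2 = 0.1280
Iter 10: z = -0.3466 + -0.0199i, |z|^2 = 0.1205
Iter 11: z = -0.3533 + -0.0262i, |z|^2 = 0.1255
Iter 12: z = -0.3489 + -0.0215i, |z|^2 = 0.1222
Iter 13: z = -0.3518 + -0.0250i, |z|^2 = 0.1244
Iter 14: z = -0.3499 + -0.0224i, |z|^2 = 0.1229
Iter 15: z = -0.3511 + -0.0243i, |z|^2 = 0.1238
Iter 16: z = -0.3503 + -0.0229i, |z|^2 = 0.1233
Iter 17: z = -0.3508 + -0.0239i, |z|^2 = 0.1236
Iter 18: z = -0.3505 + -0.0232i, |z|^2 = 0.1234
Iter 19: z = -0.3507 + -0.0237i, |z|^2 = 0.1235
Did not escape in 20 iterations → in set

Answer: yes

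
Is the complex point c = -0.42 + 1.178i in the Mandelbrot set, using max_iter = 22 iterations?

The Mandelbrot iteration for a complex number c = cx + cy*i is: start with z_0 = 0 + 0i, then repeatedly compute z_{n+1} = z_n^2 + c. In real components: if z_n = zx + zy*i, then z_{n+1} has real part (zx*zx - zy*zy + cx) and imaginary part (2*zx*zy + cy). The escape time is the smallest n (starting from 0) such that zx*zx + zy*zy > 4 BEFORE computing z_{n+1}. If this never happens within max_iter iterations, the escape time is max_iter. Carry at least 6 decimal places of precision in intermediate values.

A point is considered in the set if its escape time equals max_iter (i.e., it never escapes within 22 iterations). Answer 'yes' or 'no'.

Answer: no

Derivation:
z_0 = 0 + 0i, c = -0.4200 + 1.1780i
Iter 1: z = -0.4200 + 1.1780i, |z|^2 = 1.5641
Iter 2: z = -1.6313 + 0.1885i, |z|^2 = 2.6966
Iter 3: z = 2.2056 + 0.5631i, |z|^2 = 5.1816
Escaped at iteration 3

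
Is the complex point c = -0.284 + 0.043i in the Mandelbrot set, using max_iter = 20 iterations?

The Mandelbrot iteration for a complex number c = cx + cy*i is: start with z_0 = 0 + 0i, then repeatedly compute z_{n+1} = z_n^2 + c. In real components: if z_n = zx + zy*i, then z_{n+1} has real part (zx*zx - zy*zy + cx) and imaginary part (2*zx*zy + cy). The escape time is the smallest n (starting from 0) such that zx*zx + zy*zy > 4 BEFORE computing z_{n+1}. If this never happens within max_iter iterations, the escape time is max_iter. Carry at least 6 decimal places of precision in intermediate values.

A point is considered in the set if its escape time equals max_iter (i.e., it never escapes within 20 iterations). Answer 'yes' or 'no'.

Answer: yes

Derivation:
z_0 = 0 + 0i, c = -0.2840 + 0.0430i
Iter 1: z = -0.2840 + 0.0430i, |z|^2 = 0.0825
Iter 2: z = -0.2052 + 0.0186i, |z|^2 = 0.0424
Iter 3: z = -0.2422 + 0.0354i, |z|^2 = 0.0599
Iter 4: z = -0.2266 + 0.0259i, |z|^2 = 0.0520
Iter 5: z = -0.2333 + 0.0313i, |z|^2 = 0.0554
Iter 6: z = -0.2305 + 0.0284i, |z|^2 = 0.0540
Iter 7: z = -0.2317 + 0.0299i, |z|^2 = 0.0546
Iter 8: z = -0.2312 + 0.0291i, |z|^2 = 0.0543
Iter 9: z = -0.2314 + 0.0295i, |z|^2 = 0.0544
Iter 10: z = -0.2313 + 0.0293i, |z|^2 = 0.0544
Iter 11: z = -0.2313 + 0.0294i, |z|^2 = 0.0544
Iter 12: z = -0.2313 + 0.0294i, |z|^2 = 0.0544
Iter 13: z = -0.2313 + 0.0294i, |z|^2 = 0.0544
Iter 14: z = -0.2313 + 0.0294i, |z|^2 = 0.0544
Iter 15: z = -0.2313 + 0.0294i, |z|^2 = 0.0544
Iter 16: z = -0.2313 + 0.0294i, |z|^2 = 0.0544
Iter 17: z = -0.2313 + 0.0294i, |z|^2 = 0.0544
Iter 18: z = -0.2313 + 0.0294i, |z|^2 = 0.0544
Iter 19: z = -0.2313 + 0.0294i, |z|^2 = 0.0544
Did not escape in 20 iterations → in set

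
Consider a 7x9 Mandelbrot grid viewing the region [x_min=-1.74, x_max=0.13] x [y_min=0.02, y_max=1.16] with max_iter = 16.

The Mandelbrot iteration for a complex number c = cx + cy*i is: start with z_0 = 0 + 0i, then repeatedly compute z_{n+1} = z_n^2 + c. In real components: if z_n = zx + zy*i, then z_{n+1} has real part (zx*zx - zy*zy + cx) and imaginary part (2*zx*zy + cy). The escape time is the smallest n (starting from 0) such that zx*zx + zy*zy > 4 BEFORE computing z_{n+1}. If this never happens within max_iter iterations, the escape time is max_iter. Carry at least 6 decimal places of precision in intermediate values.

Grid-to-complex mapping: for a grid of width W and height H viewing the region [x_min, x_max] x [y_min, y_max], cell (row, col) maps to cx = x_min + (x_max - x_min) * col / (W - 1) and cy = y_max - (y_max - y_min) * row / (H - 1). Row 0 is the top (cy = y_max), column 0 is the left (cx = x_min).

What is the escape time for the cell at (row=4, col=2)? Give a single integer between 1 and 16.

z_0 = 0 + 0i, c = -1.1167 + 0.5900i
Iter 1: z = -1.1167 + 0.5900i, |z|^2 = 1.5950
Iter 2: z = -0.2178 + -0.7277i, |z|^2 = 0.5769
Iter 3: z = -1.5987 + 0.9070i, |z|^2 = 3.3786
Iter 4: z = 0.6166 + -2.3101i, |z|^2 = 5.7167
Escaped at iteration 4

Answer: 4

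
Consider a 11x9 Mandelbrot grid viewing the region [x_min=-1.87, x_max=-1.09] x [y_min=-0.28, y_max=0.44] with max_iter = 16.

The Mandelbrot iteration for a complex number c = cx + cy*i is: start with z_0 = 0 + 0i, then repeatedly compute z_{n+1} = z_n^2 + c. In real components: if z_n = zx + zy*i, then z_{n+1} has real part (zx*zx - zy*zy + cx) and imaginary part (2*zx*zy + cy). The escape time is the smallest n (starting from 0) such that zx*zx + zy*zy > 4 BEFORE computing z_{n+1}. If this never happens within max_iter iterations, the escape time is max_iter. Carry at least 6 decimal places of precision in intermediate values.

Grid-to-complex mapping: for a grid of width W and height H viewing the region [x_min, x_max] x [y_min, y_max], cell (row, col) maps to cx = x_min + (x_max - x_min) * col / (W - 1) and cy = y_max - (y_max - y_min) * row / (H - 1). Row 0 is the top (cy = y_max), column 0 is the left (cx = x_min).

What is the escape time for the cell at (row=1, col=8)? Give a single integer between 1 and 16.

Answer: 13

Derivation:
z_0 = 0 + 0i, c = -1.2460 + 0.3500i
Iter 1: z = -1.2460 + 0.3500i, |z|^2 = 1.6750
Iter 2: z = 0.1840 + -0.5222i, |z|^2 = 0.3066
Iter 3: z = -1.4848 + 0.1578i, |z|^2 = 2.2296
Iter 4: z = 0.9338 + -0.1187i, |z|^2 = 0.8861
Iter 5: z = -0.3881 + 0.1284i, |z|^2 = 0.1671
Iter 6: z = -1.1119 + 0.2503i, |z|^2 = 1.2990
Iter 7: z = -0.0724 + -0.2067i, |z|^2 = 0.0480
Iter 8: z = -1.2835 + 0.3799i, |z|^2 = 1.7917
Iter 9: z = 0.2570 + -0.6252i, |z|^2 = 0.4570
Iter 10: z = -1.5709 + 0.0286i, |z|^2 = 2.4685
Iter 11: z = 1.2208 + 0.2602i, |z|^2 = 1.5581
Iter 12: z = 0.1767 + 0.9852i, |z|^2 = 1.0019
Iter 13: z = -2.1854 + 0.6983i, |z|^2 = 5.2636
Escaped at iteration 13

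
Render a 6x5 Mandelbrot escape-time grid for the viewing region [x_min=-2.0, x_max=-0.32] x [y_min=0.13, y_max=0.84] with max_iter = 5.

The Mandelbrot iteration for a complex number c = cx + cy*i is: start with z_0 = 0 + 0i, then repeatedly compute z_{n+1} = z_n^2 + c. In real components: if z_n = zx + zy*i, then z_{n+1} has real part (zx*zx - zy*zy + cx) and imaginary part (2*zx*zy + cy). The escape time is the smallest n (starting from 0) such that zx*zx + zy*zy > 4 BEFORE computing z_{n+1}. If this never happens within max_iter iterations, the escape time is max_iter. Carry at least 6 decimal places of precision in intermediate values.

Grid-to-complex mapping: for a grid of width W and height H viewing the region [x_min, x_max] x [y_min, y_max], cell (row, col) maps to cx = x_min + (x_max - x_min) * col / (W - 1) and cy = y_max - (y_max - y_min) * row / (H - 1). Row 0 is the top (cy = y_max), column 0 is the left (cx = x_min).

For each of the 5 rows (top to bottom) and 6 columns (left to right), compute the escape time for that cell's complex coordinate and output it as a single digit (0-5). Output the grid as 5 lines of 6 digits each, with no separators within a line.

Answer: 133345
133455
134555
145555
155555

Derivation:
(row=0, col=0): c = -2.0000 + 0.8400i → escape time 1
(row=0, col=1): c = -1.6640 + 0.8400i → escape time 3
(row=0, col=2): c = -1.3280 + 0.8400i → escape time 3
(row=0, col=3): c = -0.9920 + 0.8400i → escape time 3
(row=0, col=4): c = -0.6560 + 0.8400i → escape time 4
(row=0, col=5): c = -0.3200 + 0.8400i → escape time 5
(row=1, col=0): c = -2.0000 + 0.6625i → escape time 1
(row=1, col=1): c = -1.6640 + 0.6625i → escape time 3
(row=1, col=2): c = -1.3280 + 0.6625i → escape time 3
(row=1, col=3): c = -0.9920 + 0.6625i → escape time 4
(row=1, col=4): c = -0.6560 + 0.6625i → escape time 5
(row=1, col=5): c = -0.3200 + 0.6625i → escape time 5
(row=2, col=0): c = -2.0000 + 0.4850i → escape time 1
(row=2, col=1): c = -1.6640 + 0.4850i → escape time 3
(row=2, col=2): c = -1.3280 + 0.4850i → escape time 4
(row=2, col=3): c = -0.9920 + 0.4850i → escape time 5
(row=2, col=4): c = -0.6560 + 0.4850i → escape time 5
(row=2, col=5): c = -0.3200 + 0.4850i → escape time 5
(row=3, col=0): c = -2.0000 + 0.3075i → escape time 1
(row=3, col=1): c = -1.6640 + 0.3075i → escape time 4
(row=3, col=2): c = -1.3280 + 0.3075i → escape time 5
(row=3, col=3): c = -0.9920 + 0.3075i → escape time 5
(row=3, col=4): c = -0.6560 + 0.3075i → escape time 5
(row=3, col=5): c = -0.3200 + 0.3075i → escape time 5
(row=4, col=0): c = -2.0000 + 0.1300i → escape time 1
(row=4, col=1): c = -1.6640 + 0.1300i → escape time 5
(row=4, col=2): c = -1.3280 + 0.1300i → escape time 5
(row=4, col=3): c = -0.9920 + 0.1300i → escape time 5
(row=4, col=4): c = -0.6560 + 0.1300i → escape time 5
(row=4, col=5): c = -0.3200 + 0.1300i → escape time 5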